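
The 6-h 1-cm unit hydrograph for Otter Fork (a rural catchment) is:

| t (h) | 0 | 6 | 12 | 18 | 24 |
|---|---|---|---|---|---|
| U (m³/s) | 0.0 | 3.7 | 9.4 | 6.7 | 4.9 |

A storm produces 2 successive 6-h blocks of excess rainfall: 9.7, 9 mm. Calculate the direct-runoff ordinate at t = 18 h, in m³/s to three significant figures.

By discrete convolution, Q_j = Σ (P_i / 10 mm) · U_{j−i}.
At t = 18 h (j=3): Q = (9.7/10)·6.7 + (9/10)·9.4 = 15.0 m³/s.

Q ≈ 15.0 m³/s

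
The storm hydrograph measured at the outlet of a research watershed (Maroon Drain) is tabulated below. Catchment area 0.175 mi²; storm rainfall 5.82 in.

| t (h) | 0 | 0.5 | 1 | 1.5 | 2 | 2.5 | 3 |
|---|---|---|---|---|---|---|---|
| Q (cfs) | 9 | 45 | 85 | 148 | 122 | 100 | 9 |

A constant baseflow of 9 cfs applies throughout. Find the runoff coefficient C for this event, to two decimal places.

ΣQ_DR = 455.0 cfs; V = ΣQ_DR·Δt = 8.190 × 10^5 ft³.
Runoff depth d = V / A = 2.014 in.
C = d / P = 2.014 / 5.82 = 0.35.

C ≈ 0.35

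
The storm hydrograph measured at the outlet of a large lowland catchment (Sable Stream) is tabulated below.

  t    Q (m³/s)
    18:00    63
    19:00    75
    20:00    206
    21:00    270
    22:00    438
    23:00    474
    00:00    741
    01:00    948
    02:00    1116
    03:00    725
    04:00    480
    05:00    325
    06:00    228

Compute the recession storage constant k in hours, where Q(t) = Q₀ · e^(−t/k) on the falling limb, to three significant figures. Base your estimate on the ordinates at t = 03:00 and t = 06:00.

k ≈ 2.59 h

On the falling limb, Q drops from 725 to 228 m³/s between t = 03:00 and t = 06:00 (Δt = 3 h).
k = −Δt / ln(Q₂/Q₁) = −3 / ln(228/725) = 2.59 h.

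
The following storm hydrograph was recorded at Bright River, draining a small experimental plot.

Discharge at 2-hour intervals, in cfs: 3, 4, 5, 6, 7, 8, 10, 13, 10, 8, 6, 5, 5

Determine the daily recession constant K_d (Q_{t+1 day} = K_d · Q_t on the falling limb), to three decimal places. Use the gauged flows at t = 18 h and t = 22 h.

Between t = 18 h and t = 22 h the flow falls from 8 to 5 cfs over 2×2 h = 4 h.
Per-interval ratio K = (5/8)^(1/2) = 0.7906; K_d = K^(24/2) = 0.060.

K_d ≈ 0.060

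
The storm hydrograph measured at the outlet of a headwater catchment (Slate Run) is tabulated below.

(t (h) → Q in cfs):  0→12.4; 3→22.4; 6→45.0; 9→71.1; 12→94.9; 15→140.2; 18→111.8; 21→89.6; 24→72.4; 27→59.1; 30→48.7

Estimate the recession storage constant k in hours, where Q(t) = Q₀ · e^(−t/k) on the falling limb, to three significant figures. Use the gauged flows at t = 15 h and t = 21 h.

k ≈ 13.4 h

On the falling limb, Q drops from 140.2 to 89.6 cfs between t = 15 h and t = 21 h (Δt = 6 h).
k = −Δt / ln(Q₂/Q₁) = −6 / ln(89.6/140.2) = 13.4 h.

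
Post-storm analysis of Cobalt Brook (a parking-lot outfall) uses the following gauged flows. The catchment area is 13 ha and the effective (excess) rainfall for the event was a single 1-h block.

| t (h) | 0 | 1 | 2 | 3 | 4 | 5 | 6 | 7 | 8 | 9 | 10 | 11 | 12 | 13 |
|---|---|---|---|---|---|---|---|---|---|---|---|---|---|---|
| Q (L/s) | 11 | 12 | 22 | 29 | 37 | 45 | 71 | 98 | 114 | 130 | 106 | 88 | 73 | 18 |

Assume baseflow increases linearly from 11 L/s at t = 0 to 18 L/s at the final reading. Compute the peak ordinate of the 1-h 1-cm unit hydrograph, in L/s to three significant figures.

Direct runoff: 0.00, 0.46, 9.92, 16.38, 23.85, 31.31, 56.77, 83.23, 98.69, 114.15, 89.62, 71.08, 55.54, 0.00 L/s; ΣQ_DR = 651.0 L/s, peak = 114.15 L/s.
Runoff depth d = ΣQ_DR·Δt / A = 651.0 × 3600 / (13 ha) = 18.03 mm.
The 1-cm UH is the DRH scaled by (10 mm)/d, so U_p = 114.15 × 10/18.03 = 63.3 L/s.

U_p ≈ 63.3 L/s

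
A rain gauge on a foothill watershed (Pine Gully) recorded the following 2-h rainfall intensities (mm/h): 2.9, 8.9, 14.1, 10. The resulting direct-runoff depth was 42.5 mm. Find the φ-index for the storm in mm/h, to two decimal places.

Only the 3 blocks with intensity above φ contribute runoff: 8.9, 14.1, 10 mm/h.
Σ(I−φ)·Δt = d  ⇒  (8.9+14.1+10 − 3φ)·2 = 42.5
φ = (33.00 − 42.5/2) / 3 = 3.92 mm/h.

φ ≈ 3.92 mm/h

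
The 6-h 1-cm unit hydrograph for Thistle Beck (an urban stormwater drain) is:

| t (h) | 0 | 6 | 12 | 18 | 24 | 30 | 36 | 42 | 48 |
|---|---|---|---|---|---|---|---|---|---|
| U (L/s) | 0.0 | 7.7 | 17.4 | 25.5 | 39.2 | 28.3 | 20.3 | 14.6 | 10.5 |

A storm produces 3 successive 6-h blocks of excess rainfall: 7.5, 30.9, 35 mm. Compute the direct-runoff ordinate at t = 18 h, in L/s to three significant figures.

Q ≈ 99.8 L/s

By discrete convolution, Q_j = Σ (P_i / 10 mm) · U_{j−i}.
At t = 18 h (j=3): Q = (7.5/10)·25.5 + (30.9/10)·17.4 + (35/10)·7.7 = 99.8 L/s.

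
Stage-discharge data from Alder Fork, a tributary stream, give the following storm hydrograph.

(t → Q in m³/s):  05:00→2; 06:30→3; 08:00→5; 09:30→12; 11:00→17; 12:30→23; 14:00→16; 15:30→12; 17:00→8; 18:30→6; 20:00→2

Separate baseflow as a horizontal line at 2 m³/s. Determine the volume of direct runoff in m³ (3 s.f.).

Direct-runoff ordinates (Q − Q_b): 0.0, 1.0, 3.0, 10.0, 15.0, 21.0, 14.0, 10.0, 6.0, 4.0, 0.0 m³/s.
ΣQ_DR = 84.00 m³/s.
With Δt = 1.5 h = 5400 s, V = ΣQ_DR · Δt = 84.00 × 5400 = 4.54 × 10^5 m³.

V ≈ 4.54 × 10^5 m³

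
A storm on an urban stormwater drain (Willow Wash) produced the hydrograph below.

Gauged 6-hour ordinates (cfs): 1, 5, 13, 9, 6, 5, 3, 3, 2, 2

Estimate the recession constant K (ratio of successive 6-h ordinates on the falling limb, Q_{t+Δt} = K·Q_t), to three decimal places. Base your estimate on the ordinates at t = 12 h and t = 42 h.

K ≈ 0.746

Using the recession-limb readings at t = 12 h and t = 42 h: Q falls from 13 to 3 cfs over 5 intervals.
K = (Q₂/Q₁)^(1/5) = (3/13)^(1/5) = 0.746.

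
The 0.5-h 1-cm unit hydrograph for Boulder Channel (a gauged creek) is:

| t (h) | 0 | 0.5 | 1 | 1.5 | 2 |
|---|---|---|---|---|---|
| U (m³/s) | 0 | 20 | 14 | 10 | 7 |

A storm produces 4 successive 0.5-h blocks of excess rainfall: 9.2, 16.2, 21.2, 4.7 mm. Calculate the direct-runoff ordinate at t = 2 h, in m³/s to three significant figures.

By discrete convolution, Q_j = Σ (P_i / 10 mm) · U_{j−i}.
At t = 2 h (j=4): Q = (9.2/10)·7 + (16.2/10)·10 + (21.2/10)·14 + (4.7/10)·20 = 61.7 m³/s.

Q ≈ 61.7 m³/s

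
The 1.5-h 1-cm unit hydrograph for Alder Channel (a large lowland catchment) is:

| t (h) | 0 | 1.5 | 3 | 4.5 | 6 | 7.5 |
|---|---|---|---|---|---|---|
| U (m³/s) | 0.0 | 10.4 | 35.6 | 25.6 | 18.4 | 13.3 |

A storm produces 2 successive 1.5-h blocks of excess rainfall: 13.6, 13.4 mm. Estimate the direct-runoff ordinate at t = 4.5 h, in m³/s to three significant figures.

By discrete convolution, Q_j = Σ (P_i / 10 mm) · U_{j−i}.
At t = 4.5 h (j=3): Q = (13.6/10)·25.6 + (13.4/10)·35.6 = 82.5 m³/s.

Q ≈ 82.5 m³/s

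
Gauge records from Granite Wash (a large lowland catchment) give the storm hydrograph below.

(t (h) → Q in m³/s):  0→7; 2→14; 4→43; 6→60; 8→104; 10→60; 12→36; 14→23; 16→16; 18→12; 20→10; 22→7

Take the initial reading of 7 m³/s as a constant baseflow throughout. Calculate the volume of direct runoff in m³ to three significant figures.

Direct-runoff ordinates (Q − Q_b): 0.0, 7.0, 36.0, 53.0, 97.0, 53.0, 29.0, 16.0, 9.0, 5.0, 3.0, 0.0 m³/s.
ΣQ_DR = 308.0 m³/s.
With Δt = 2 h = 7200 s, V = ΣQ_DR · Δt = 308.0 × 7200 = 2.22 × 10^6 m³.

V ≈ 2.22 × 10^6 m³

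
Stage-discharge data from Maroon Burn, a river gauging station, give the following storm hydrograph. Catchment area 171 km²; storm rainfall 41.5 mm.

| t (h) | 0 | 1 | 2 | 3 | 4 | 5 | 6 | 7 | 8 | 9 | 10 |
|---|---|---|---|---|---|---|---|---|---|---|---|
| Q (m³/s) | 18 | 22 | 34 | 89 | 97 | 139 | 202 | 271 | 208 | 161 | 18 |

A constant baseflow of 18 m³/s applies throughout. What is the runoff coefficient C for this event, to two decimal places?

ΣQ_DR = 1061 m³/s; V = ΣQ_DR·Δt = 3.820 × 10^6 m³.
Runoff depth d = V / A = 22.34 mm.
C = d / P = 22.34 / 41.5 = 0.54.

C ≈ 0.54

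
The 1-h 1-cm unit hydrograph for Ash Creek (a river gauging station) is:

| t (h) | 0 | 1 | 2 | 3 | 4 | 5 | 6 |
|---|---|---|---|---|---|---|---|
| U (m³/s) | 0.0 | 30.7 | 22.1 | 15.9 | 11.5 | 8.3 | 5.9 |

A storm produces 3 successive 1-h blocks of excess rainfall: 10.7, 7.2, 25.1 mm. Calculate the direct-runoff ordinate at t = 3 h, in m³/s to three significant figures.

By discrete convolution, Q_j = Σ (P_i / 10 mm) · U_{j−i}.
At t = 3 h (j=3): Q = (10.7/10)·15.9 + (7.2/10)·22.1 + (25.1/10)·30.7 = 110 m³/s.

Q ≈ 110 m³/s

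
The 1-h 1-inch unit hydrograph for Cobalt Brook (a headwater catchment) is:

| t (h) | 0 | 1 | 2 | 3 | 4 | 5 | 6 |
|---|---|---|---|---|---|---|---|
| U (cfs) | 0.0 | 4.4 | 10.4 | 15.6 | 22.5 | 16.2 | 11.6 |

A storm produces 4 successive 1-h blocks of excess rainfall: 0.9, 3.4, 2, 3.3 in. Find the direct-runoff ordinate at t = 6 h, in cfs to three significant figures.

By discrete convolution, Q_j = Σ (P_i / 1 in) · U_{j−i}.
At t = 6 h (j=6): Q = (0.9/1)·11.6 + (3.4/1)·16.2 + (2/1)·22.5 + (3.3/1)·15.6 = 162 cfs.

Q ≈ 162 cfs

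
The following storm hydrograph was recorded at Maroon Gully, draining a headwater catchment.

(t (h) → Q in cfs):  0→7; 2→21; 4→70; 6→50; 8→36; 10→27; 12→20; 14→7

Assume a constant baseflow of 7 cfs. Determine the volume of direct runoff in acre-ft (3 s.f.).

Direct-runoff ordinates (Q − Q_b): 0.0, 14.0, 63.0, 43.0, 29.0, 20.0, 13.0, 0.0 cfs.
ΣQ_DR = 182.0 cfs.
With Δt = 2 h = 7200 s, V = ΣQ_DR · Δt = 182.0 × 7200 = 1.31 × 10^6 ft³ = 30.1 acre-ft.

V ≈ 30.1 acre-ft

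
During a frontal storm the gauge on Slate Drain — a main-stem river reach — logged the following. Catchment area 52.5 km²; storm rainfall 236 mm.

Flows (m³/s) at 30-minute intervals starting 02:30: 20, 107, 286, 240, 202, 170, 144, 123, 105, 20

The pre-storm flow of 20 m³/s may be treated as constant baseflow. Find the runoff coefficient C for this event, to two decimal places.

ΣQ_DR = 1217 m³/s; V = ΣQ_DR·Δt = 2.191 × 10^6 m³.
Runoff depth d = V / A = 41.73 mm.
C = d / P = 41.73 / 236 = 0.18.

C ≈ 0.18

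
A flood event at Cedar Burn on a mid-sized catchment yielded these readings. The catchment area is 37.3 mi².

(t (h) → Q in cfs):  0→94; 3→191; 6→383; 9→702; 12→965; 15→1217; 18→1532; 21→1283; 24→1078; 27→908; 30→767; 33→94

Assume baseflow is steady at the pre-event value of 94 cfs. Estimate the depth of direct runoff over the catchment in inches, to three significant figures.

d ≈ 1.01 in

Direct runoff: 0.0, 97.0, 289.0, 608.0, 871.0, 1123.0, 1438.0, 1189.0, 984.0, 814.0, 673.0, 0.0 cfs; ΣQ_DR = 8086 cfs.
V = ΣQ_DR · Δt = 8086 × 10800 s = 8.733 × 10^7 ft³.
Over A = 37.3 mi², depth = V / A = 1.01 in.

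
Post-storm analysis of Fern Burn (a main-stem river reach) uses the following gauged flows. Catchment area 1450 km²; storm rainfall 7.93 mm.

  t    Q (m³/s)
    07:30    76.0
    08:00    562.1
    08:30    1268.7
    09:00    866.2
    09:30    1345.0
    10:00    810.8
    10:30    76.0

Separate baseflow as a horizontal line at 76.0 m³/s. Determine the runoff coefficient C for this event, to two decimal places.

ΣQ_DR = 4473 m³/s; V = ΣQ_DR·Δt = 8.051 × 10^6 m³.
Runoff depth d = V / A = 5.552 mm.
C = d / P = 5.552 / 7.93 = 0.70.

C ≈ 0.70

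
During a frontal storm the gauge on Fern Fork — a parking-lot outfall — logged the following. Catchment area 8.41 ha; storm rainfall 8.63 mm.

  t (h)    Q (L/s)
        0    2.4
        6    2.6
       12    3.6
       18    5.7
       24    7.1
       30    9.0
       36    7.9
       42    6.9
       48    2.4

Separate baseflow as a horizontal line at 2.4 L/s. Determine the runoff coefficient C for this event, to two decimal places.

C ≈ 0.77

ΣQ_DR = 26.00 L/s; V = ΣQ_DR·Δt = 5.616 × 10^5 L.
Runoff depth d = V / A = 6.678 mm.
C = d / P = 6.678 / 8.63 = 0.77.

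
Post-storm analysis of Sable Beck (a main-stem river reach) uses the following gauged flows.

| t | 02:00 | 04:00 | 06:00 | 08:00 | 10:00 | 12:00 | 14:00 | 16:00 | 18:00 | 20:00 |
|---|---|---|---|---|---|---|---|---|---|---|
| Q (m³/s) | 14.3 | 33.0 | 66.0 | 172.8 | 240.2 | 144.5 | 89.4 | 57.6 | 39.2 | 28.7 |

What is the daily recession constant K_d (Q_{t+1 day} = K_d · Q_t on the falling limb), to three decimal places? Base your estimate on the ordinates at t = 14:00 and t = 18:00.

K_d ≈ 0.007

Between t = 14:00 and t = 18:00 the flow falls from 89.4 to 39.2 m³/s over 2×2 h = 4 h.
Per-interval ratio K = (39.2/89.4)^(1/2) = 0.6622; K_d = K^(24/2) = 0.007.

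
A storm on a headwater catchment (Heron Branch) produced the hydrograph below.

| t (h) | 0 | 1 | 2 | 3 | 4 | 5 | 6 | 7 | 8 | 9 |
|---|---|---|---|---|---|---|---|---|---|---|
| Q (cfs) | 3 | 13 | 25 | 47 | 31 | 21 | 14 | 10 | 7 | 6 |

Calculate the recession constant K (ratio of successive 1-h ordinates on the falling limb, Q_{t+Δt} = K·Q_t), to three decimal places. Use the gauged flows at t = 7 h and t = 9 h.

K ≈ 0.775

Using the recession-limb readings at t = 7 h and t = 9 h: Q falls from 10 to 6 cfs over 2 intervals.
K = (Q₂/Q₁)^(1/2) = (6/10)^(1/2) = 0.775.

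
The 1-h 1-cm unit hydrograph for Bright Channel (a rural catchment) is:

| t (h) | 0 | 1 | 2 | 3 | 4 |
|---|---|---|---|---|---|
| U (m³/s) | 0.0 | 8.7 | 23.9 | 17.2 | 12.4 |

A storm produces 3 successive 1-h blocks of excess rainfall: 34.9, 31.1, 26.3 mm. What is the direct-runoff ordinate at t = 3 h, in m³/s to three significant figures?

By discrete convolution, Q_j = Σ (P_i / 10 mm) · U_{j−i}.
At t = 3 h (j=3): Q = (34.9/10)·17.2 + (31.1/10)·23.9 + (26.3/10)·8.7 = 157 m³/s.

Q ≈ 157 m³/s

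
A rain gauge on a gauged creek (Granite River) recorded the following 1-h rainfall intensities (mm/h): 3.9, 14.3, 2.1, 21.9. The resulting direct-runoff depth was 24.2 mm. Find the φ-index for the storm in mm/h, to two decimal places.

φ ≈ 6.00 mm/h

Only the 2 blocks with intensity above φ contribute runoff: 14.3, 21.9 mm/h.
Σ(I−φ)·Δt = d  ⇒  (14.3+21.9 − 2φ)·1 = 24.2
φ = (36.20 − 24.2/1) / 2 = 6.00 mm/h.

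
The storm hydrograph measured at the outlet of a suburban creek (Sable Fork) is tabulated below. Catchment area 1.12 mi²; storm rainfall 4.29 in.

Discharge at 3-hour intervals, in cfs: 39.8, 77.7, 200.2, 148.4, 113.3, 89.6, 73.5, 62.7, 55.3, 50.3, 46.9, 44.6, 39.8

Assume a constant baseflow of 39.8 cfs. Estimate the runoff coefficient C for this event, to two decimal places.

ΣQ_DR = 524.7 cfs; V = ΣQ_DR·Δt = 5.667 × 10^6 ft³.
Runoff depth d = V / A = 2.178 in.
C = d / P = 2.178 / 4.29 = 0.51.

C ≈ 0.51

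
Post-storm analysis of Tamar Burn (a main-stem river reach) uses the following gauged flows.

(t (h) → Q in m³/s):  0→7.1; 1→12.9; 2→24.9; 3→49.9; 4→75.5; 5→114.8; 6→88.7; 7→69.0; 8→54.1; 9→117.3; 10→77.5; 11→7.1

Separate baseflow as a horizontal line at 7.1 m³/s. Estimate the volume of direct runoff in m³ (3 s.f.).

Direct-runoff ordinates (Q − Q_b): 0.0, 5.8, 17.8, 42.8, 68.4, 107.7, 81.6, 61.9, 47.0, 110.2, 70.4, 0.0 m³/s.
ΣQ_DR = 613.6 m³/s.
With Δt = 1 h = 3600 s, V = ΣQ_DR · Δt = 613.6 × 3600 = 2.21 × 10^6 m³.

V ≈ 2.21 × 10^6 m³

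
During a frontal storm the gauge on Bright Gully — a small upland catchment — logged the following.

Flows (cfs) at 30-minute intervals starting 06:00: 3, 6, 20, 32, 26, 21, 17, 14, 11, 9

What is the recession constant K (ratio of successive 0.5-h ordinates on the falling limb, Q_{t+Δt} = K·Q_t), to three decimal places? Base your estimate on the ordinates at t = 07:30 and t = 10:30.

K ≈ 0.809

Using the recession-limb readings at t = 07:30 and t = 10:30: Q falls from 32 to 9 cfs over 6 intervals.
K = (Q₂/Q₁)^(1/6) = (9/32)^(1/6) = 0.809.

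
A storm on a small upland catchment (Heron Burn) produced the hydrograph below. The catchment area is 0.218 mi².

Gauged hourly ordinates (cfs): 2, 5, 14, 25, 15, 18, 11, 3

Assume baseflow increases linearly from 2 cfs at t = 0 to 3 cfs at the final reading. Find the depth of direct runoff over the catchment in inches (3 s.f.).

Direct runoff: 0.00, 2.86, 11.71, 22.57, 12.43, 15.29, 8.14, 0.00 cfs; ΣQ_DR = 73.00 cfs.
V = ΣQ_DR · Δt = 73.00 × 3600 s = 2.628 × 10^5 ft³.
Over A = 0.218 mi², depth = V / A = 0.519 in.

d ≈ 0.519 in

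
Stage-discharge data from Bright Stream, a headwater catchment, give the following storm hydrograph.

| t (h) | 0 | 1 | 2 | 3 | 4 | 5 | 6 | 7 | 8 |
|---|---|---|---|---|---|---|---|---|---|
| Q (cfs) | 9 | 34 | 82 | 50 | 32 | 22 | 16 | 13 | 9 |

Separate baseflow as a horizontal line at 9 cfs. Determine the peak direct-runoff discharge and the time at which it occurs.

Q_p = 73.0 cfs at t = 2 h

Subtracting baseflow gives direct-runoff ordinates: 0.0, 25.0, 73.0, 41.0, 23.0, 13.0, 7.0, 4.0, 0.0 cfs.
The maximum is 73.0 cfs, occurring at the reading for t = 2 h.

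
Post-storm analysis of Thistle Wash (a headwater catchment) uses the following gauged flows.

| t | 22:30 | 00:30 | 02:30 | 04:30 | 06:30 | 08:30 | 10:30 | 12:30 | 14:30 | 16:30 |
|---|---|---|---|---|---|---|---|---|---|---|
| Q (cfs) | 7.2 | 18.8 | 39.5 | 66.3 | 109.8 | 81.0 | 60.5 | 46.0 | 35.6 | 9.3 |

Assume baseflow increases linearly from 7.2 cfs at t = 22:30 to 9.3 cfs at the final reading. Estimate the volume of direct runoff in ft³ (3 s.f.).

V ≈ 2.82 × 10^6 ft³

Direct-runoff ordinates (Q − Q_b): 0.00, 11.37, 31.83, 58.40, 101.67, 72.63, 51.90, 37.17, 26.53, 0.00 cfs.
ΣQ_DR = 391.5 cfs.
With Δt = 2 h = 7200 s, V = ΣQ_DR · Δt = 391.5 × 7200 = 2.82 × 10^6 ft³.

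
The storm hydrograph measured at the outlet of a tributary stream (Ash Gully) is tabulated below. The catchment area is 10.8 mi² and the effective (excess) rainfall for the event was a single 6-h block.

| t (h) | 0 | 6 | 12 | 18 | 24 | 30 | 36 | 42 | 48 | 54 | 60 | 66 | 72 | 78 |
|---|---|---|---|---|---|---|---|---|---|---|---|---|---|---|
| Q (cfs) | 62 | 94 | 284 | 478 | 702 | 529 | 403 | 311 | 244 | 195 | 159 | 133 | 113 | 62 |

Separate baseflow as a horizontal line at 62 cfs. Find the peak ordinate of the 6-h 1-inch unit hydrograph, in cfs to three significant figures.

U_p ≈ 256 cfs

Direct runoff: 0.0, 32.0, 222.0, 416.0, 640.0, 467.0, 341.0, 249.0, 182.0, 133.0, 97.0, 71.0, 51.0, 0.0 cfs; ΣQ_DR = 2901 cfs, peak = 640.0 cfs.
Runoff depth d = ΣQ_DR·Δt / A = 2901 × 21600 / (10.8 mi²) = 2.497 in.
The 1-inch UH is the DRH scaled by (1 in)/d, so U_p = 640.0 × 1/2.497 = 256 cfs.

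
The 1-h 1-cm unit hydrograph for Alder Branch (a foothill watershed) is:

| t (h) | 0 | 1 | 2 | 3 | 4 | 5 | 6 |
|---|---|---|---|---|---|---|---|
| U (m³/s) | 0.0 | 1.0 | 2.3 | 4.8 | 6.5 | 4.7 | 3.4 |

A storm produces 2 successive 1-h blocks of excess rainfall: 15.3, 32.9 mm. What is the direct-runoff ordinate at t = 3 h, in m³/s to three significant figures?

By discrete convolution, Q_j = Σ (P_i / 10 mm) · U_{j−i}.
At t = 3 h (j=3): Q = (15.3/10)·4.8 + (32.9/10)·2.3 = 14.9 m³/s.

Q ≈ 14.9 m³/s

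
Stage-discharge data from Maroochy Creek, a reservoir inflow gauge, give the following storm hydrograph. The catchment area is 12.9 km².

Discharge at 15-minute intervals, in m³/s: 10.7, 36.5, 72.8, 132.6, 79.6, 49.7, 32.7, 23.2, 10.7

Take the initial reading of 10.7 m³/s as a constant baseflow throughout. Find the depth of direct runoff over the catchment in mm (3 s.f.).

d ≈ 24.6 mm

Direct runoff: 0.0, 25.8, 62.1, 121.9, 68.9, 39.0, 22.0, 12.5, 0.0 m³/s; ΣQ_DR = 352.2 m³/s.
V = ΣQ_DR · Δt = 352.2 × 900 s = 3.170 × 10^5 m³.
Over A = 12.9 km², depth = V / A = 24.6 mm.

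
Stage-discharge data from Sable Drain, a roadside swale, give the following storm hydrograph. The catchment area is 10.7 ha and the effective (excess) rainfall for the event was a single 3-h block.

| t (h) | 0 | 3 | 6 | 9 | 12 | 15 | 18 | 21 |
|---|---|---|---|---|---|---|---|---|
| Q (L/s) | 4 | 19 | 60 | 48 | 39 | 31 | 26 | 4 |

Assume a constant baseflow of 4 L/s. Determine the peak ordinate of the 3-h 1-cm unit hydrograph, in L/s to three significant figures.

Direct runoff: 0.0, 15.0, 56.0, 44.0, 35.0, 27.0, 22.0, 0.0 L/s; ΣQ_DR = 199.0 L/s, peak = 56.0 L/s.
Runoff depth d = ΣQ_DR·Δt / A = 199.0 × 10800 / (10.7 ha) = 20.09 mm.
The 1-cm UH is the DRH scaled by (10 mm)/d, so U_p = 56.0 × 10/20.09 = 27.9 L/s.

U_p ≈ 27.9 L/s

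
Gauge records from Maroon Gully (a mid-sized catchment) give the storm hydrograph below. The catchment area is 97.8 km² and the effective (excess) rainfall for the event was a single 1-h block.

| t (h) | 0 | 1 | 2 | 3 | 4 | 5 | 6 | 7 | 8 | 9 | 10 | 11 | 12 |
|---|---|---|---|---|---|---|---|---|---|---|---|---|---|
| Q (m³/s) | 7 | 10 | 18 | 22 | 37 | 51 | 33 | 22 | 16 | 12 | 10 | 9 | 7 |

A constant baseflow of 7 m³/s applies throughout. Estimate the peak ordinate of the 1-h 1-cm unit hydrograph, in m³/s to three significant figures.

U_p ≈ 73.3 m³/s

Direct runoff: 0.0, 3.0, 11.0, 15.0, 30.0, 44.0, 26.0, 15.0, 9.0, 5.0, 3.0, 2.0, 0.0 m³/s; ΣQ_DR = 163.0 m³/s, peak = 44.0 m³/s.
Runoff depth d = ΣQ_DR·Δt / A = 163.0 × 3600 / (97.8 km²) = 6.000 mm.
The 1-cm UH is the DRH scaled by (10 mm)/d, so U_p = 44.0 × 10/6.000 = 73.3 m³/s.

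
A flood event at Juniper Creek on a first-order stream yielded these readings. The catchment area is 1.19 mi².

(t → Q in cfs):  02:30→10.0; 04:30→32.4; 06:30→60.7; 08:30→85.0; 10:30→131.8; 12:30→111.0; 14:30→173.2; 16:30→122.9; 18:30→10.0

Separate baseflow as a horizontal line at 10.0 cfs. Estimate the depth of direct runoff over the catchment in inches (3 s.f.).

d ≈ 1.69 in

Direct runoff: 0.0, 22.4, 50.7, 75.0, 121.8, 101.0, 163.2, 112.9, 0.0 cfs; ΣQ_DR = 647.0 cfs.
V = ΣQ_DR · Δt = 647.0 × 7200 s = 4.658 × 10^6 ft³.
Over A = 1.19 mi², depth = V / A = 1.69 in.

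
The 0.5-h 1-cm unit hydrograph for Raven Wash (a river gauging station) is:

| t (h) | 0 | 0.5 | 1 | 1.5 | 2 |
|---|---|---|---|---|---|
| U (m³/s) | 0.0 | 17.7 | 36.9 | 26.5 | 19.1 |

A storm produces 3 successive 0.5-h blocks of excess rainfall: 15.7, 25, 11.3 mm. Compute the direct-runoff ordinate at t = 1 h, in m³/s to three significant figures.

By discrete convolution, Q_j = Σ (P_i / 10 mm) · U_{j−i}.
At t = 1 h (j=2): Q = (15.7/10)·36.9 + (25/10)·17.7 + (11.3/10)·0.0 = 102 m³/s.

Q ≈ 102 m³/s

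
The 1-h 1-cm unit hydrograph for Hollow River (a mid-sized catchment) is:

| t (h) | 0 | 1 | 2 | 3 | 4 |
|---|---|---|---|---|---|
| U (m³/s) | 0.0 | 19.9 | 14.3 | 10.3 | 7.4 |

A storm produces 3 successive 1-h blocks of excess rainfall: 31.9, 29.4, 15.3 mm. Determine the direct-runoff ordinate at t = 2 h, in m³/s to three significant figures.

Q ≈ 104 m³/s

By discrete convolution, Q_j = Σ (P_i / 10 mm) · U_{j−i}.
At t = 2 h (j=2): Q = (31.9/10)·14.3 + (29.4/10)·19.9 + (15.3/10)·0.0 = 104 m³/s.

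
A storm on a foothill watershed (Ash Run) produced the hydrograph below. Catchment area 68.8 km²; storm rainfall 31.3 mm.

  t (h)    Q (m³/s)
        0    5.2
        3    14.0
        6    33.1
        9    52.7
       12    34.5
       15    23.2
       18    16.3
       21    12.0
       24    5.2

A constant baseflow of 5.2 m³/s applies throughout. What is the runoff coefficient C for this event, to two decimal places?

ΣQ_DR = 149.4 m³/s; V = ΣQ_DR·Δt = 1.614 × 10^6 m³.
Runoff depth d = V / A = 23.45 mm.
C = d / P = 23.45 / 31.3 = 0.75.

C ≈ 0.75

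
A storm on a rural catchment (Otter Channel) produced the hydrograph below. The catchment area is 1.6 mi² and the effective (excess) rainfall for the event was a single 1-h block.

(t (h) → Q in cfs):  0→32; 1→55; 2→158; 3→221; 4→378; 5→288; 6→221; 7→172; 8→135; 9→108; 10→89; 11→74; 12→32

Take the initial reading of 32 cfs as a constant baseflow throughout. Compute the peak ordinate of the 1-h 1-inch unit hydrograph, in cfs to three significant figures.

Direct runoff: 0.0, 23.0, 126.0, 189.0, 346.0, 256.0, 189.0, 140.0, 103.0, 76.0, 57.0, 42.0, 0.0 cfs; ΣQ_DR = 1547 cfs, peak = 346.0 cfs.
Runoff depth d = ΣQ_DR·Δt / A = 1547 × 3600 / (1.6 mi²) = 1.498 in.
The 1-inch UH is the DRH scaled by (1 in)/d, so U_p = 346.0 × 1/1.498 = 231 cfs.

U_p ≈ 231 cfs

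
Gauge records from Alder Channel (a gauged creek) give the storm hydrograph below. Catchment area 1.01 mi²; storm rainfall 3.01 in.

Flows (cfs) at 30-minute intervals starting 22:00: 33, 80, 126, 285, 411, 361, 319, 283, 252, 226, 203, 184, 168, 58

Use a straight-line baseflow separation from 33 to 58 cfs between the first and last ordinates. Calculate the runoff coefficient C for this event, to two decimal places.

C ≈ 0.60

ΣQ_DR = 2352 cfs; V = ΣQ_DR·Δt = 4.234 × 10^6 ft³.
Runoff depth d = V / A = 1.804 in.
C = d / P = 1.804 / 3.01 = 0.60.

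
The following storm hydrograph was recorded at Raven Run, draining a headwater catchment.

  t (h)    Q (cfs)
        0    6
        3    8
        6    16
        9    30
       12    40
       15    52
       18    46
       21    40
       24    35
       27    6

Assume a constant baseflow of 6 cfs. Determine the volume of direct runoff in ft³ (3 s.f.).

V ≈ 2.37 × 10^6 ft³

Direct-runoff ordinates (Q − Q_b): 0.0, 2.0, 10.0, 24.0, 34.0, 46.0, 40.0, 34.0, 29.0, 0.0 cfs.
ΣQ_DR = 219.0 cfs.
With Δt = 3 h = 10800 s, V = ΣQ_DR · Δt = 219.0 × 10800 = 2.37 × 10^6 ft³.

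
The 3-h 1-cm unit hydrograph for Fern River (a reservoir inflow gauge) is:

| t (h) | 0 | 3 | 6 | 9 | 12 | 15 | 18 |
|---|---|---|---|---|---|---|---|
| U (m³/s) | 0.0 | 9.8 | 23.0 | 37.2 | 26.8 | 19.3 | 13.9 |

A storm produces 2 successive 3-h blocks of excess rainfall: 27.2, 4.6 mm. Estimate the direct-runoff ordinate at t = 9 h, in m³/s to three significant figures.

Q ≈ 112 m³/s

By discrete convolution, Q_j = Σ (P_i / 10 mm) · U_{j−i}.
At t = 9 h (j=3): Q = (27.2/10)·37.2 + (4.6/10)·23.0 = 112 m³/s.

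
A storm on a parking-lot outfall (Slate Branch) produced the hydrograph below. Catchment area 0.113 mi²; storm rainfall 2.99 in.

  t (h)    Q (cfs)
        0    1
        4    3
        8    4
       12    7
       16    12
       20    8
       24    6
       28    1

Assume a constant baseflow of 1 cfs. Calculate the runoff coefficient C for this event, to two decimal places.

C ≈ 0.62

ΣQ_DR = 34.00 cfs; V = ΣQ_DR·Δt = 4.896 × 10^5 ft³.
Runoff depth d = V / A = 1.865 in.
C = d / P = 1.865 / 2.99 = 0.62.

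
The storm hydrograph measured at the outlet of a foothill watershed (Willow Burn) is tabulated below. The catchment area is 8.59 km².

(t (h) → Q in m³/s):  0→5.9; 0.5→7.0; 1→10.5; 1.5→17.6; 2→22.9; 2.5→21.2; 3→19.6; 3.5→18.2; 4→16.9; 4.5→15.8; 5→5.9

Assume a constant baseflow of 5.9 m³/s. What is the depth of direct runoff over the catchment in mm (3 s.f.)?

Direct runoff: 0.0, 1.1, 4.6, 11.7, 17.0, 15.3, 13.7, 12.3, 11.0, 9.9, 0.0 m³/s; ΣQ_DR = 96.60 m³/s.
V = ΣQ_DR · Δt = 96.60 × 1800 s = 1.739 × 10^5 m³.
Over A = 8.59 km², depth = V / A = 20.2 mm.

d ≈ 20.2 mm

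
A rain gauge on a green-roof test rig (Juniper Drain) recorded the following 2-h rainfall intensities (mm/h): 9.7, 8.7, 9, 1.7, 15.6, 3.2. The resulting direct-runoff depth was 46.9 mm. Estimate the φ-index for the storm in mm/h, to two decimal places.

Only the 4 blocks with intensity above φ contribute runoff: 9.7, 8.7, 9, 15.6 mm/h.
Σ(I−φ)·Δt = d  ⇒  (9.7+8.7+9+15.6 − 4φ)·2 = 46.9
φ = (43.00 − 46.9/2) / 4 = 4.89 mm/h.

φ ≈ 4.89 mm/h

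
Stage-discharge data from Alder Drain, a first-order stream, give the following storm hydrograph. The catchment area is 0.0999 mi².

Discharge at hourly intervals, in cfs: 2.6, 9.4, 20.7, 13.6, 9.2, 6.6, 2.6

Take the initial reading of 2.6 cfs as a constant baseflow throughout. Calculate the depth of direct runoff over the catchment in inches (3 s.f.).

Direct runoff: 0.0, 6.8, 18.1, 11.0, 6.6, 4.0, 0.0 cfs; ΣQ_DR = 46.50 cfs.
V = ΣQ_DR · Δt = 46.50 × 3600 s = 1.674 × 10^5 ft³.
Over A = 0.0999 mi², depth = V / A = 0.721 in.

d ≈ 0.721 in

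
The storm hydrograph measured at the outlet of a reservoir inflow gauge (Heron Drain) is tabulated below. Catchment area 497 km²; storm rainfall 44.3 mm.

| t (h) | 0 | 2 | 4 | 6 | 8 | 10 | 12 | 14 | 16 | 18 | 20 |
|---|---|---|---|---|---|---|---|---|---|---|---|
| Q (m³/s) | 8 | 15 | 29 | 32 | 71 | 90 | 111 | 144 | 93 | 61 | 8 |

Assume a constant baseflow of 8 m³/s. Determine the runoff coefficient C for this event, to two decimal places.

ΣQ_DR = 574.0 m³/s; V = ΣQ_DR·Δt = 4.133 × 10^6 m³.
Runoff depth d = V / A = 8.315 mm.
C = d / P = 8.315 / 44.3 = 0.19.

C ≈ 0.19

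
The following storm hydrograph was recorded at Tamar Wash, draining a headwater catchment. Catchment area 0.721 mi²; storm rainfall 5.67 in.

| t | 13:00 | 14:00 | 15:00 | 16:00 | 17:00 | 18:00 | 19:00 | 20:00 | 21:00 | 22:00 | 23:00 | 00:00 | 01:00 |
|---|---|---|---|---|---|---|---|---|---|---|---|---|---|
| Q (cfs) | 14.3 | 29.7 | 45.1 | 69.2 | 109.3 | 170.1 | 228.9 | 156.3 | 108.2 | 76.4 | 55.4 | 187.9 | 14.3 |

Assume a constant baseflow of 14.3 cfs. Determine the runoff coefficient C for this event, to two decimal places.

C ≈ 0.41

ΣQ_DR = 1079 cfs; V = ΣQ_DR·Δt = 3.885 × 10^6 ft³.
Runoff depth d = V / A = 2.319 in.
C = d / P = 2.319 / 5.67 = 0.41.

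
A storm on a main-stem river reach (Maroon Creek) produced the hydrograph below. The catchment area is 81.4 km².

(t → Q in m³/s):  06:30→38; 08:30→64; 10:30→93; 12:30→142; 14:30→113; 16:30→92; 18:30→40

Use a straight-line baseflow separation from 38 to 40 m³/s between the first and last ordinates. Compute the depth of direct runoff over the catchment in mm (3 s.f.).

Direct runoff: 0.00, 25.67, 54.33, 103.00, 73.67, 52.33, 0.00 m³/s; ΣQ_DR = 309.0 m³/s.
V = ΣQ_DR · Δt = 309.0 × 7200 s = 2.225 × 10^6 m³.
Over A = 81.4 km², depth = V / A = 27.3 mm.

d ≈ 27.3 mm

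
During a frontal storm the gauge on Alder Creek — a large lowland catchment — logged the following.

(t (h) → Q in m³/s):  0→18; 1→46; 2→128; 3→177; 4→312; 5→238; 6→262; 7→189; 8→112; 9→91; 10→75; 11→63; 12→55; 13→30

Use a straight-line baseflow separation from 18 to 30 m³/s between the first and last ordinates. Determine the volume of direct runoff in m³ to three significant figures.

V ≈ 5.26 × 10^6 m³

Direct-runoff ordinates (Q − Q_b): 0.00, 27.08, 108.15, 156.23, 290.31, 215.38, 238.46, 164.54, 86.62, 64.69, 47.77, 34.85, 25.92, 0.00 m³/s.
ΣQ_DR = 1460 m³/s.
With Δt = 1 h = 3600 s, V = ΣQ_DR · Δt = 1460 × 3600 = 5.26 × 10^6 m³.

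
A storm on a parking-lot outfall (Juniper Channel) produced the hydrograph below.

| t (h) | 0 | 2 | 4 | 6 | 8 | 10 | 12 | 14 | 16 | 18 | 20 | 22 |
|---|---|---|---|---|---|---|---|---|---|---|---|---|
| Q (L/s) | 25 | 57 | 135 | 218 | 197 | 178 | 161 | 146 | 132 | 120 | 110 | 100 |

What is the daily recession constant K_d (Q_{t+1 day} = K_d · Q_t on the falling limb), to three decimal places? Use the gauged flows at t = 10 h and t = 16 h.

K_d ≈ 0.302

Between t = 10 h and t = 16 h the flow falls from 178 to 132 L/s over 3×2 h = 6 h.
Per-interval ratio K = (132/178)^(1/3) = 0.9051; K_d = K^(24/2) = 0.302.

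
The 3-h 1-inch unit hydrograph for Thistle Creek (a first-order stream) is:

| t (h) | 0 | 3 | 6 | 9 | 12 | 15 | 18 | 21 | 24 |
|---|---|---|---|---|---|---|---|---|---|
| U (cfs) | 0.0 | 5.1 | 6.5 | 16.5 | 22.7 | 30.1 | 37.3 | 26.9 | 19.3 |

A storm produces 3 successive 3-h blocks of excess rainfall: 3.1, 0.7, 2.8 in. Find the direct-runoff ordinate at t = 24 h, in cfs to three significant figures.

Q ≈ 183 cfs

By discrete convolution, Q_j = Σ (P_i / 1 in) · U_{j−i}.
At t = 24 h (j=8): Q = (3.1/1)·19.3 + (0.7/1)·26.9 + (2.8/1)·37.3 = 183 cfs.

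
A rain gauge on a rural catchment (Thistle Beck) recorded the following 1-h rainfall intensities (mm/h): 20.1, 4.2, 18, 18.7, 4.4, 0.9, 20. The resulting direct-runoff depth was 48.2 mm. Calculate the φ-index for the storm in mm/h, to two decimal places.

Only the 4 blocks with intensity above φ contribute runoff: 20.1, 18, 18.7, 20 mm/h.
Σ(I−φ)·Δt = d  ⇒  (20.1+18+18.7+20 − 4φ)·1 = 48.2
φ = (76.80 − 48.2/1) / 4 = 7.15 mm/h.

φ ≈ 7.15 mm/h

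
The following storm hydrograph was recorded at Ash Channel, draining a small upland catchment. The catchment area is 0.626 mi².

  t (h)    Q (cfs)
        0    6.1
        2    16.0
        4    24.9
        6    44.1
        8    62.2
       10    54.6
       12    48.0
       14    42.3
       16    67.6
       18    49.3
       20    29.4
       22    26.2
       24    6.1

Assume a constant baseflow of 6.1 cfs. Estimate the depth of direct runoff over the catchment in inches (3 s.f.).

d ≈ 1.97 in

Direct runoff: 0.0, 9.9, 18.8, 38.0, 56.1, 48.5, 41.9, 36.2, 61.5, 43.2, 23.3, 20.1, 0.0 cfs; ΣQ_DR = 397.5 cfs.
V = ΣQ_DR · Δt = 397.5 × 7200 s = 2.862 × 10^6 ft³.
Over A = 0.626 mi², depth = V / A = 1.97 in.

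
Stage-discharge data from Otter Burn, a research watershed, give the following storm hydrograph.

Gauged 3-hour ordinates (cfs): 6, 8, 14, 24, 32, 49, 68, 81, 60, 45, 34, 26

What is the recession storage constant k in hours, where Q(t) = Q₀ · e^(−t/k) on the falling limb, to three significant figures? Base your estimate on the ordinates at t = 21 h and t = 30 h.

On the falling limb, Q drops from 81 to 34 cfs between t = 21 h and t = 30 h (Δt = 9 h).
k = −Δt / ln(Q₂/Q₁) = −9 / ln(34/81) = 10.4 h.

k ≈ 10.4 h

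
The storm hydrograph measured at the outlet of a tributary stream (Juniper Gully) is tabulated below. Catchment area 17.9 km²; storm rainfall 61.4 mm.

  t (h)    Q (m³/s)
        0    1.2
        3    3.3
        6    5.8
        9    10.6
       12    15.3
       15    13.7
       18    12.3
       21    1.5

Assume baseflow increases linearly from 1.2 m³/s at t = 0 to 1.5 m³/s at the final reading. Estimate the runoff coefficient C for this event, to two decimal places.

C ≈ 0.52

ΣQ_DR = 52.90 m³/s; V = ΣQ_DR·Δt = 5.713 × 10^5 m³.
Runoff depth d = V / A = 31.92 mm.
C = d / P = 31.92 / 61.4 = 0.52.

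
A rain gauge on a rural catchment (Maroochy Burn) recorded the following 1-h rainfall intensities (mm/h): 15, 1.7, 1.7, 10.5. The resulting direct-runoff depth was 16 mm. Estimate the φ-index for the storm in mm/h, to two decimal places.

φ ≈ 4.75 mm/h

Only the 2 blocks with intensity above φ contribute runoff: 15, 10.5 mm/h.
Σ(I−φ)·Δt = d  ⇒  (15+10.5 − 2φ)·1 = 16
φ = (25.50 − 16/1) / 2 = 4.75 mm/h.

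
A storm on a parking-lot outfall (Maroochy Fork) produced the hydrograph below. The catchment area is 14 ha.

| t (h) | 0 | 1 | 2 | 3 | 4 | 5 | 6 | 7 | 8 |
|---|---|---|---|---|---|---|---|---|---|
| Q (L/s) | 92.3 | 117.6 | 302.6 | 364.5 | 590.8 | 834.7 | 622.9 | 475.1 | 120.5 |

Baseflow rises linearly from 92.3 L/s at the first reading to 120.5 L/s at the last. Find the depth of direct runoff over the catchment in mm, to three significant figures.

d ≈ 65.9 mm

Direct runoff: 0.00, 21.77, 203.25, 261.62, 484.40, 724.77, 509.45, 358.12, 0.00 L/s; ΣQ_DR = 2563 L/s.
V = ΣQ_DR · Δt = 2563 × 3600 s = 9.228 × 10^6 L.
Over A = 14 ha, depth = V / A = 65.9 mm.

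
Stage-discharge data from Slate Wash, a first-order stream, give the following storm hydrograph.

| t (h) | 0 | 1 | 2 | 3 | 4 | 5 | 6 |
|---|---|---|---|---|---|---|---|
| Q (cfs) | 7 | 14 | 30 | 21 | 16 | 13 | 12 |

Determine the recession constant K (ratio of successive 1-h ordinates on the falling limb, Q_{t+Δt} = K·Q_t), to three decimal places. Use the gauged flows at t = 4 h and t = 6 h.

Using the recession-limb readings at t = 4 h and t = 6 h: Q falls from 16 to 12 cfs over 2 intervals.
K = (Q₂/Q₁)^(1/2) = (12/16)^(1/2) = 0.866.

K ≈ 0.866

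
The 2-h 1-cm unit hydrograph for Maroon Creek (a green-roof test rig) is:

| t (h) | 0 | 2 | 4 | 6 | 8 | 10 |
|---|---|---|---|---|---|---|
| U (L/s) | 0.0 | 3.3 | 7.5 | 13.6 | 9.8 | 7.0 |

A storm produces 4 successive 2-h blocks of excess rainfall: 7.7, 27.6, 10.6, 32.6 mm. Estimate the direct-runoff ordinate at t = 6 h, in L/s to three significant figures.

Q ≈ 34.7 L/s

By discrete convolution, Q_j = Σ (P_i / 10 mm) · U_{j−i}.
At t = 6 h (j=3): Q = (7.7/10)·13.6 + (27.6/10)·7.5 + (10.6/10)·3.3 + (32.6/10)·0.0 = 34.7 L/s.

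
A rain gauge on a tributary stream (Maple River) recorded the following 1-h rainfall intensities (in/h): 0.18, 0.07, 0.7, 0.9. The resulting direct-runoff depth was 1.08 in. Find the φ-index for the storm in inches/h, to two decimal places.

Only the 2 blocks with intensity above φ contribute runoff: 0.7, 0.9 in/h.
Σ(I−φ)·Δt = d  ⇒  (0.7+0.9 − 2φ)·1 = 1.08
φ = (1.600 − 1.08/1) / 2 = 0.26 in/h.

φ ≈ 0.26 in/h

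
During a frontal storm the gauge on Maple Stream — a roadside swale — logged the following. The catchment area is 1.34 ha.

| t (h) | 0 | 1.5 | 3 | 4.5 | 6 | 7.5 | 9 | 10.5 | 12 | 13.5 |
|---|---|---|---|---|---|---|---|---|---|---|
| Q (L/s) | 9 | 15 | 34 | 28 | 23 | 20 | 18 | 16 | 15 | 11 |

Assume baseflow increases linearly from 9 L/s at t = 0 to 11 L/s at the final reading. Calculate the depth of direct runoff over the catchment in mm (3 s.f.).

Direct runoff: 0.00, 5.78, 24.56, 18.33, 13.11, 9.89, 7.67, 5.44, 4.22, 0.00 L/s; ΣQ_DR = 89.00 L/s.
V = ΣQ_DR · Δt = 89.00 × 5400 s = 4.806 × 10^5 L.
Over A = 1.34 ha, depth = V / A = 35.9 mm.

d ≈ 35.9 mm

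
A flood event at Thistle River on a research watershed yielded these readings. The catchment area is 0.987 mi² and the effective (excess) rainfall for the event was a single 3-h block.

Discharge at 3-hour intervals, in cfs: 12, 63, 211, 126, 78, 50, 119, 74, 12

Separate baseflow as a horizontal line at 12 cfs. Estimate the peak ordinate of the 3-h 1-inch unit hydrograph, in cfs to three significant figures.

Direct runoff: 0.0, 51.0, 199.0, 114.0, 66.0, 38.0, 107.0, 62.0, 0.0 cfs; ΣQ_DR = 637.0 cfs, peak = 199.0 cfs.
Runoff depth d = ΣQ_DR·Δt / A = 637.0 × 10800 / (0.987 mi²) = 3.000 in.
The 1-inch UH is the DRH scaled by (1 in)/d, so U_p = 199.0 × 1/3.000 = 66.3 cfs.

U_p ≈ 66.3 cfs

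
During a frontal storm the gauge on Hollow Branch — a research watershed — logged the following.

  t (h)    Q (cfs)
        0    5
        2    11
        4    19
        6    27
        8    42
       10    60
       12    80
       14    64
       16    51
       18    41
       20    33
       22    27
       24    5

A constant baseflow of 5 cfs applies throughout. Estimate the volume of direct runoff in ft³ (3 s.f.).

V ≈ 2.88 × 10^6 ft³

Direct-runoff ordinates (Q − Q_b): 0.0, 6.0, 14.0, 22.0, 37.0, 55.0, 75.0, 59.0, 46.0, 36.0, 28.0, 22.0, 0.0 cfs.
ΣQ_DR = 400.0 cfs.
With Δt = 2 h = 7200 s, V = ΣQ_DR · Δt = 400.0 × 7200 = 2.88 × 10^6 ft³.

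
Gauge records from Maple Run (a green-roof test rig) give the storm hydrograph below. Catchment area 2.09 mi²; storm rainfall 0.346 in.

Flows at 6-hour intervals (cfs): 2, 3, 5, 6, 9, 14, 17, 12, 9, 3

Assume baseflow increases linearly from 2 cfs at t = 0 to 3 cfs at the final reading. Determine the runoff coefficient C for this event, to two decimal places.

C ≈ 0.71

ΣQ_DR = 55.00 cfs; V = ΣQ_DR·Δt = 1.188 × 10^6 ft³.
Runoff depth d = V / A = 0.2447 in.
C = d / P = 0.2447 / 0.346 = 0.71.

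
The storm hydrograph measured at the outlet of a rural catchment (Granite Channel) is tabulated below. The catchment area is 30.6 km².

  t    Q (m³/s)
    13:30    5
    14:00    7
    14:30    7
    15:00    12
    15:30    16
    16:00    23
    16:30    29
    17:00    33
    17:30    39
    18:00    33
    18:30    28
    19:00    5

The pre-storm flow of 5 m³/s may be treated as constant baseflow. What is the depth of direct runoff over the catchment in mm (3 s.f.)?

d ≈ 10.4 mm

Direct runoff: 0.0, 2.0, 2.0, 7.0, 11.0, 18.0, 24.0, 28.0, 34.0, 28.0, 23.0, 0.0 m³/s; ΣQ_DR = 177.0 m³/s.
V = ΣQ_DR · Δt = 177.0 × 1800 s = 3.186 × 10^5 m³.
Over A = 30.6 km², depth = V / A = 10.4 mm.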